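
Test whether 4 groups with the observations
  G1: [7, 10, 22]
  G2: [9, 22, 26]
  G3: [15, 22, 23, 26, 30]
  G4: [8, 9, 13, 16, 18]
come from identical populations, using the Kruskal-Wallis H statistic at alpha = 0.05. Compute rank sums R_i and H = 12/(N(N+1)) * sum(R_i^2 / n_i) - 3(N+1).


Step 1: Combine all N = 16 observations and assign midranks.
sorted (value, group, rank): (7,G1,1), (8,G4,2), (9,G2,3.5), (9,G4,3.5), (10,G1,5), (13,G4,6), (15,G3,7), (16,G4,8), (18,G4,9), (22,G1,11), (22,G2,11), (22,G3,11), (23,G3,13), (26,G2,14.5), (26,G3,14.5), (30,G3,16)
Step 2: Sum ranks within each group.
R_1 = 17 (n_1 = 3)
R_2 = 29 (n_2 = 3)
R_3 = 61.5 (n_3 = 5)
R_4 = 28.5 (n_4 = 5)
Step 3: H = 12/(N(N+1)) * sum(R_i^2/n_i) - 3(N+1)
     = 12/(16*17) * (17^2/3 + 29^2/3 + 61.5^2/5 + 28.5^2/5) - 3*17
     = 0.044118 * 1295.57 - 51
     = 6.157353.
Step 4: Ties present; correction factor C = 1 - 36/(16^3 - 16) = 0.991176. Corrected H = 6.157353 / 0.991176 = 6.212166.
Step 5: Under H0, H ~ chi^2(3); p-value = 0.101732.
Step 6: alpha = 0.05. fail to reject H0.

H = 6.2122, df = 3, p = 0.101732, fail to reject H0.


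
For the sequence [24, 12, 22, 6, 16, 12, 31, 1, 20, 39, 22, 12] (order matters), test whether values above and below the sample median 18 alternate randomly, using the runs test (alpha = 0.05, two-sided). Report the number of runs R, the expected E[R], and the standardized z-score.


Step 1: Compute median = 18; label A = above, B = below.
Labels in order: ABABBBABAAAB  (n_A = 6, n_B = 6)
Step 2: Count runs R = 8.
Step 3: Under H0 (random ordering), E[R] = 2*n_A*n_B/(n_A+n_B) + 1 = 2*6*6/12 + 1 = 7.0000.
        Var[R] = 2*n_A*n_B*(2*n_A*n_B - n_A - n_B) / ((n_A+n_B)^2 * (n_A+n_B-1)) = 4320/1584 = 2.7273.
        SD[R] = 1.6514.
Step 4: Continuity-corrected z = (R - 0.5 - E[R]) / SD[R] = (8 - 0.5 - 7.0000) / 1.6514 = 0.3028.
Step 5: Two-sided p-value via normal approximation = 2*(1 - Phi(|z|)) = 0.762069.
Step 6: alpha = 0.05. fail to reject H0.

R = 8, z = 0.3028, p = 0.762069, fail to reject H0.


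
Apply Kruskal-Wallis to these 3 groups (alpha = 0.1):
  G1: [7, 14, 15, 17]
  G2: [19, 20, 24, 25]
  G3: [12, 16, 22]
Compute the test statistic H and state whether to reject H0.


Step 1: Combine all N = 11 observations and assign midranks.
sorted (value, group, rank): (7,G1,1), (12,G3,2), (14,G1,3), (15,G1,4), (16,G3,5), (17,G1,6), (19,G2,7), (20,G2,8), (22,G3,9), (24,G2,10), (25,G2,11)
Step 2: Sum ranks within each group.
R_1 = 14 (n_1 = 4)
R_2 = 36 (n_2 = 4)
R_3 = 16 (n_3 = 3)
Step 3: H = 12/(N(N+1)) * sum(R_i^2/n_i) - 3(N+1)
     = 12/(11*12) * (14^2/4 + 36^2/4 + 16^2/3) - 3*12
     = 0.090909 * 458.333 - 36
     = 5.666667.
Step 4: No ties, so H is used without correction.
Step 5: Under H0, H ~ chi^2(2); p-value = 0.058816.
Step 6: alpha = 0.1. reject H0.

H = 5.6667, df = 2, p = 0.058816, reject H0.


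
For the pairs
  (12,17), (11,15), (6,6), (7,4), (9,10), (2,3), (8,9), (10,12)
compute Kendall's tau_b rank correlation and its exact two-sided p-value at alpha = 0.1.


Step 1: Enumerate the 28 unordered pairs (i,j) with i<j and classify each by sign(x_j-x_i) * sign(y_j-y_i).
  (1,2):dx=-1,dy=-2->C; (1,3):dx=-6,dy=-11->C; (1,4):dx=-5,dy=-13->C; (1,5):dx=-3,dy=-7->C
  (1,6):dx=-10,dy=-14->C; (1,7):dx=-4,dy=-8->C; (1,8):dx=-2,dy=-5->C; (2,3):dx=-5,dy=-9->C
  (2,4):dx=-4,dy=-11->C; (2,5):dx=-2,dy=-5->C; (2,6):dx=-9,dy=-12->C; (2,7):dx=-3,dy=-6->C
  (2,8):dx=-1,dy=-3->C; (3,4):dx=+1,dy=-2->D; (3,5):dx=+3,dy=+4->C; (3,6):dx=-4,dy=-3->C
  (3,7):dx=+2,dy=+3->C; (3,8):dx=+4,dy=+6->C; (4,5):dx=+2,dy=+6->C; (4,6):dx=-5,dy=-1->C
  (4,7):dx=+1,dy=+5->C; (4,8):dx=+3,dy=+8->C; (5,6):dx=-7,dy=-7->C; (5,7):dx=-1,dy=-1->C
  (5,8):dx=+1,dy=+2->C; (6,7):dx=+6,dy=+6->C; (6,8):dx=+8,dy=+9->C; (7,8):dx=+2,dy=+3->C
Step 2: C = 27, D = 1, total pairs = 28.
Step 3: tau = (C - D)/(n(n-1)/2) = (27 - 1)/28 = 0.928571.
Step 4: Exact two-sided p-value (enumerate n! = 40320 permutations of y under H0): p = 0.000397.
Step 5: alpha = 0.1. reject H0.

tau_b = 0.9286 (C=27, D=1), p = 0.000397, reject H0.


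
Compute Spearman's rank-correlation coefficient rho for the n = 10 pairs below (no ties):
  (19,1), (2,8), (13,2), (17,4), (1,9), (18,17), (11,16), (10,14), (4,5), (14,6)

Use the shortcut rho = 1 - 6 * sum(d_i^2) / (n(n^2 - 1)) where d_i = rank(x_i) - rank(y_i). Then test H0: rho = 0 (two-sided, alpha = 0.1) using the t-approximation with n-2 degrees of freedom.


Step 1: Rank x and y separately (midranks; no ties here).
rank(x): 19->10, 2->2, 13->6, 17->8, 1->1, 18->9, 11->5, 10->4, 4->3, 14->7
rank(y): 1->1, 8->6, 2->2, 4->3, 9->7, 17->10, 16->9, 14->8, 5->4, 6->5
Step 2: d_i = R_x(i) - R_y(i); compute d_i^2.
  (10-1)^2=81, (2-6)^2=16, (6-2)^2=16, (8-3)^2=25, (1-7)^2=36, (9-10)^2=1, (5-9)^2=16, (4-8)^2=16, (3-4)^2=1, (7-5)^2=4
sum(d^2) = 212.
Step 3: rho = 1 - 6*212 / (10*(10^2 - 1)) = 1 - 1272/990 = -0.284848.
Step 4: Under H0, t = rho * sqrt((n-2)/(1-rho^2)) = -0.8405 ~ t(8).
Step 5: Two-sided p-value from the t-distribution with 8 df = 0.425038.
Step 6: alpha = 0.1. fail to reject H0.

rho = -0.2848, p = 0.425038, fail to reject H0 at alpha = 0.1.


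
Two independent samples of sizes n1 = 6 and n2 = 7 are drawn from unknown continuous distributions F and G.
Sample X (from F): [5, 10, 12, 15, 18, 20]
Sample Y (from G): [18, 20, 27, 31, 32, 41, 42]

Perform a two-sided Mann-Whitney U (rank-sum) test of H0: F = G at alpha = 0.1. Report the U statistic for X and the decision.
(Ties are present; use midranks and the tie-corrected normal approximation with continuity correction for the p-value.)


Step 1: Combine and sort all 13 observations; assign midranks.
sorted (value, group): (5,X), (10,X), (12,X), (15,X), (18,X), (18,Y), (20,X), (20,Y), (27,Y), (31,Y), (32,Y), (41,Y), (42,Y)
ranks: 5->1, 10->2, 12->3, 15->4, 18->5.5, 18->5.5, 20->7.5, 20->7.5, 27->9, 31->10, 32->11, 41->12, 42->13
Step 2: Rank sum for X: R1 = 1 + 2 + 3 + 4 + 5.5 + 7.5 = 23.
Step 3: U_X = R1 - n1(n1+1)/2 = 23 - 6*7/2 = 23 - 21 = 2.
       U_Y = n1*n2 - U_X = 42 - 2 = 40.
Step 4: Ties are present, so use the tie-corrected normal approximation (with continuity correction) for the p-value.
Step 5: p-value = 0.008046; compare to alpha = 0.1. reject H0.

U_X = 2, p = 0.008046, reject H0 at alpha = 0.1.


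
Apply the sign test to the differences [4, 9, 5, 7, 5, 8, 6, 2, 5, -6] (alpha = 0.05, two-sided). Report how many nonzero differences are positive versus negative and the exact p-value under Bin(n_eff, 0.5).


Step 1: Discard zero differences. Original n = 10; n_eff = number of nonzero differences = 10.
Nonzero differences (with sign): +4, +9, +5, +7, +5, +8, +6, +2, +5, -6
Step 2: Count signs: positive = 9, negative = 1.
Step 3: Under H0: P(positive) = 0.5, so the number of positives S ~ Bin(10, 0.5).
Step 4: Two-sided exact p-value = sum of Bin(10,0.5) probabilities at or below the observed probability = 0.021484.
Step 5: alpha = 0.05. reject H0.

n_eff = 10, pos = 9, neg = 1, p = 0.021484, reject H0.


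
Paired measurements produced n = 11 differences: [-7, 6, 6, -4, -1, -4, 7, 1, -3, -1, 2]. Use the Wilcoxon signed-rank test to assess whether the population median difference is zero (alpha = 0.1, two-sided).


Step 1: Drop any zero differences (none here) and take |d_i|.
|d| = [7, 6, 6, 4, 1, 4, 7, 1, 3, 1, 2]
Step 2: Midrank |d_i| (ties get averaged ranks).
ranks: |7|->10.5, |6|->8.5, |6|->8.5, |4|->6.5, |1|->2, |4|->6.5, |7|->10.5, |1|->2, |3|->5, |1|->2, |2|->4
Step 3: Attach original signs; sum ranks with positive sign and with negative sign.
W+ = 8.5 + 8.5 + 10.5 + 2 + 4 = 33.5
W- = 10.5 + 6.5 + 2 + 6.5 + 5 + 2 = 32.5
(Check: W+ + W- = 66 should equal n(n+1)/2 = 66.)
Step 4: Test statistic W = min(W+, W-) = 32.5.
Step 5: Ties in |d|, so use the tie-corrected normal approximation.
        E[W] = n(n+1)/4 = 11*12/4 = 33.
        Tie groups: |d|=1 (t=3), |d|=4 (t=2), |d|=6 (t=2), |d|=7 (t=2); sum(t^3 - t) = 42.
        Var[W] = n(n+1)(2n+1)/24 - sum(t^3-t)/48 = 3036/24 - 42/48 = 125.625.
        z = (W - E[W]) / sqrt(Var[W]) = (32.5 - 33) / 11.2083 = -0.0446.
        Two-sided p = 2*Phi(z) = 0.964418.
Step 6: alpha = 0.1. fail to reject H0.

W+ = 33.5, W- = 32.5, W = min = 32.5, p = 0.964418, fail to reject H0.


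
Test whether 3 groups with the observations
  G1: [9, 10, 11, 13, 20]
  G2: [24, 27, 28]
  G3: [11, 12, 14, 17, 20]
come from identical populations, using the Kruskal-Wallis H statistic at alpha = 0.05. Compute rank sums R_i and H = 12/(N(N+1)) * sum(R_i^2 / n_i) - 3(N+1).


Step 1: Combine all N = 13 observations and assign midranks.
sorted (value, group, rank): (9,G1,1), (10,G1,2), (11,G1,3.5), (11,G3,3.5), (12,G3,5), (13,G1,6), (14,G3,7), (17,G3,8), (20,G1,9.5), (20,G3,9.5), (24,G2,11), (27,G2,12), (28,G2,13)
Step 2: Sum ranks within each group.
R_1 = 22 (n_1 = 5)
R_2 = 36 (n_2 = 3)
R_3 = 33 (n_3 = 5)
Step 3: H = 12/(N(N+1)) * sum(R_i^2/n_i) - 3(N+1)
     = 12/(13*14) * (22^2/5 + 36^2/3 + 33^2/5) - 3*14
     = 0.065934 * 746.6 - 42
     = 7.226374.
Step 4: Ties present; correction factor C = 1 - 12/(13^3 - 13) = 0.994505. Corrected H = 7.226374 / 0.994505 = 7.266298.
Step 5: Under H0, H ~ chi^2(2); p-value = 0.026433.
Step 6: alpha = 0.05. reject H0.

H = 7.2663, df = 2, p = 0.026433, reject H0.


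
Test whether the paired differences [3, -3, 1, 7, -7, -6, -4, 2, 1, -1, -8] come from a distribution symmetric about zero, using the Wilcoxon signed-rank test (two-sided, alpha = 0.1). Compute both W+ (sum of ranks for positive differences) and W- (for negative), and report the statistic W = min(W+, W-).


Step 1: Drop any zero differences (none here) and take |d_i|.
|d| = [3, 3, 1, 7, 7, 6, 4, 2, 1, 1, 8]
Step 2: Midrank |d_i| (ties get averaged ranks).
ranks: |3|->5.5, |3|->5.5, |1|->2, |7|->9.5, |7|->9.5, |6|->8, |4|->7, |2|->4, |1|->2, |1|->2, |8|->11
Step 3: Attach original signs; sum ranks with positive sign and with negative sign.
W+ = 5.5 + 2 + 9.5 + 4 + 2 = 23
W- = 5.5 + 9.5 + 8 + 7 + 2 + 11 = 43
(Check: W+ + W- = 66 should equal n(n+1)/2 = 66.)
Step 4: Test statistic W = min(W+, W-) = 23.
Step 5: Ties in |d|, so use the tie-corrected normal approximation.
        E[W] = n(n+1)/4 = 11*12/4 = 33.
        Tie groups: |d|=1 (t=3), |d|=3 (t=2), |d|=7 (t=2); sum(t^3 - t) = 36.
        Var[W] = n(n+1)(2n+1)/24 - sum(t^3-t)/48 = 3036/24 - 36/48 = 125.75.
        z = (W - E[W]) / sqrt(Var[W]) = (23 - 33) / 11.2138 = -0.8918.
        Two-sided p = 2*Phi(z) = 0.372524.
Step 6: alpha = 0.1. fail to reject H0.

W+ = 23, W- = 43, W = min = 23, p = 0.372524, fail to reject H0.


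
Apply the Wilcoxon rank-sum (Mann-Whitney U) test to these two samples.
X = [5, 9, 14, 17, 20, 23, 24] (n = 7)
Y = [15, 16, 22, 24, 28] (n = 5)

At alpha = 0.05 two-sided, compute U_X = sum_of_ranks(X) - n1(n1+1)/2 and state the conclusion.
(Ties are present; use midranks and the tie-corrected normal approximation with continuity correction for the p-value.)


Step 1: Combine and sort all 12 observations; assign midranks.
sorted (value, group): (5,X), (9,X), (14,X), (15,Y), (16,Y), (17,X), (20,X), (22,Y), (23,X), (24,X), (24,Y), (28,Y)
ranks: 5->1, 9->2, 14->3, 15->4, 16->5, 17->6, 20->7, 22->8, 23->9, 24->10.5, 24->10.5, 28->12
Step 2: Rank sum for X: R1 = 1 + 2 + 3 + 6 + 7 + 9 + 10.5 = 38.5.
Step 3: U_X = R1 - n1(n1+1)/2 = 38.5 - 7*8/2 = 38.5 - 28 = 10.5.
       U_Y = n1*n2 - U_X = 35 - 10.5 = 24.5.
Step 4: Ties are present, so use the tie-corrected normal approximation (with continuity correction) for the p-value.
Step 5: p-value = 0.290307; compare to alpha = 0.05. fail to reject H0.

U_X = 10.5, p = 0.290307, fail to reject H0 at alpha = 0.05.


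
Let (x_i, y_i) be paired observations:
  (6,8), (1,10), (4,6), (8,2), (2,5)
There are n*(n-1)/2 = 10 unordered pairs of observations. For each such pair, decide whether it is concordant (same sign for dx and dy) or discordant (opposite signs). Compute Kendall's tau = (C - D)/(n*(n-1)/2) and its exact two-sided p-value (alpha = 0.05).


Step 1: Enumerate the 10 unordered pairs (i,j) with i<j and classify each by sign(x_j-x_i) * sign(y_j-y_i).
  (1,2):dx=-5,dy=+2->D; (1,3):dx=-2,dy=-2->C; (1,4):dx=+2,dy=-6->D; (1,5):dx=-4,dy=-3->C
  (2,3):dx=+3,dy=-4->D; (2,4):dx=+7,dy=-8->D; (2,5):dx=+1,dy=-5->D; (3,4):dx=+4,dy=-4->D
  (3,5):dx=-2,dy=-1->C; (4,5):dx=-6,dy=+3->D
Step 2: C = 3, D = 7, total pairs = 10.
Step 3: tau = (C - D)/(n(n-1)/2) = (3 - 7)/10 = -0.400000.
Step 4: Exact two-sided p-value (enumerate n! = 120 permutations of y under H0): p = 0.483333.
Step 5: alpha = 0.05. fail to reject H0.

tau_b = -0.4000 (C=3, D=7), p = 0.483333, fail to reject H0.


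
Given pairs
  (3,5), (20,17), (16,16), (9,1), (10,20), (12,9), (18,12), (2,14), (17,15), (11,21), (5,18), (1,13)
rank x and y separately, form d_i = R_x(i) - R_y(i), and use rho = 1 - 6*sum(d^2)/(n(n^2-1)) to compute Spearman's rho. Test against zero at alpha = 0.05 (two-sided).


Step 1: Rank x and y separately (midranks; no ties here).
rank(x): 3->3, 20->12, 16->9, 9->5, 10->6, 12->8, 18->11, 2->2, 17->10, 11->7, 5->4, 1->1
rank(y): 5->2, 17->9, 16->8, 1->1, 20->11, 9->3, 12->4, 14->6, 15->7, 21->12, 18->10, 13->5
Step 2: d_i = R_x(i) - R_y(i); compute d_i^2.
  (3-2)^2=1, (12-9)^2=9, (9-8)^2=1, (5-1)^2=16, (6-11)^2=25, (8-3)^2=25, (11-4)^2=49, (2-6)^2=16, (10-7)^2=9, (7-12)^2=25, (4-10)^2=36, (1-5)^2=16
sum(d^2) = 228.
Step 3: rho = 1 - 6*228 / (12*(12^2 - 1)) = 1 - 1368/1716 = 0.202797.
Step 4: Under H0, t = rho * sqrt((n-2)/(1-rho^2)) = 0.6549 ~ t(10).
Step 5: Two-sided p-value from the t-distribution with 10 df = 0.527302.
Step 6: alpha = 0.05. fail to reject H0.

rho = 0.2028, p = 0.527302, fail to reject H0 at alpha = 0.05.


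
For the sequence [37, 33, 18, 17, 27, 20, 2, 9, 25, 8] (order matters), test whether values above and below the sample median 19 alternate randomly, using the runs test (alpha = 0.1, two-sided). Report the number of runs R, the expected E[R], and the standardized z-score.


Step 1: Compute median = 19; label A = above, B = below.
Labels in order: AABBAABBAB  (n_A = 5, n_B = 5)
Step 2: Count runs R = 6.
Step 3: Under H0 (random ordering), E[R] = 2*n_A*n_B/(n_A+n_B) + 1 = 2*5*5/10 + 1 = 6.0000.
        Var[R] = 2*n_A*n_B*(2*n_A*n_B - n_A - n_B) / ((n_A+n_B)^2 * (n_A+n_B-1)) = 2000/900 = 2.2222.
        SD[R] = 1.4907.
Step 4: R = E[R], so z = 0 with no continuity correction.
Step 5: Two-sided p-value via normal approximation = 2*(1 - Phi(|z|)) = 1.000000.
Step 6: alpha = 0.1. fail to reject H0.

R = 6, z = 0.0000, p = 1.000000, fail to reject H0.


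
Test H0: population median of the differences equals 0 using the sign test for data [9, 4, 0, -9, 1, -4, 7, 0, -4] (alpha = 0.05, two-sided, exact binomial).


Step 1: Discard zero differences. Original n = 9; n_eff = number of nonzero differences = 7.
Nonzero differences (with sign): +9, +4, -9, +1, -4, +7, -4
Step 2: Count signs: positive = 4, negative = 3.
Step 3: Under H0: P(positive) = 0.5, so the number of positives S ~ Bin(7, 0.5).
Step 4: Two-sided exact p-value = sum of Bin(7,0.5) probabilities at or below the observed probability = 1.000000.
Step 5: alpha = 0.05. fail to reject H0.

n_eff = 7, pos = 4, neg = 3, p = 1.000000, fail to reject H0.


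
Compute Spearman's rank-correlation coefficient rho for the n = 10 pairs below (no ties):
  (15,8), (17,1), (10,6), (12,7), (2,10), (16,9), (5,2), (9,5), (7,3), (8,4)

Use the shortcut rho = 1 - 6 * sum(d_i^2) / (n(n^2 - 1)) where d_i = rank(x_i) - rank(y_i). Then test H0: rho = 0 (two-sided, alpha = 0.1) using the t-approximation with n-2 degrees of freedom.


Step 1: Rank x and y separately (midranks; no ties here).
rank(x): 15->8, 17->10, 10->6, 12->7, 2->1, 16->9, 5->2, 9->5, 7->3, 8->4
rank(y): 8->8, 1->1, 6->6, 7->7, 10->10, 9->9, 2->2, 5->5, 3->3, 4->4
Step 2: d_i = R_x(i) - R_y(i); compute d_i^2.
  (8-8)^2=0, (10-1)^2=81, (6-6)^2=0, (7-7)^2=0, (1-10)^2=81, (9-9)^2=0, (2-2)^2=0, (5-5)^2=0, (3-3)^2=0, (4-4)^2=0
sum(d^2) = 162.
Step 3: rho = 1 - 6*162 / (10*(10^2 - 1)) = 1 - 972/990 = 0.018182.
Step 4: Under H0, t = rho * sqrt((n-2)/(1-rho^2)) = 0.0514 ~ t(8).
Step 5: Two-sided p-value from the t-distribution with 8 df = 0.960240.
Step 6: alpha = 0.1. fail to reject H0.

rho = 0.0182, p = 0.960240, fail to reject H0 at alpha = 0.1.


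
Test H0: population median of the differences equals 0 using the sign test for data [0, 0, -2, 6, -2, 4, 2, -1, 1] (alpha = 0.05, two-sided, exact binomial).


Step 1: Discard zero differences. Original n = 9; n_eff = number of nonzero differences = 7.
Nonzero differences (with sign): -2, +6, -2, +4, +2, -1, +1
Step 2: Count signs: positive = 4, negative = 3.
Step 3: Under H0: P(positive) = 0.5, so the number of positives S ~ Bin(7, 0.5).
Step 4: Two-sided exact p-value = sum of Bin(7,0.5) probabilities at or below the observed probability = 1.000000.
Step 5: alpha = 0.05. fail to reject H0.

n_eff = 7, pos = 4, neg = 3, p = 1.000000, fail to reject H0.


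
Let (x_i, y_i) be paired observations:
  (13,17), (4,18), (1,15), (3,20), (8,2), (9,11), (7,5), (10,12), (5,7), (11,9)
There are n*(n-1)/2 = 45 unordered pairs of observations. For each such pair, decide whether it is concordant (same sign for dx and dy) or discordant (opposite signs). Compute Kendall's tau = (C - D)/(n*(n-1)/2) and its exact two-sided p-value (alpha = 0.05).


Step 1: Enumerate the 45 unordered pairs (i,j) with i<j and classify each by sign(x_j-x_i) * sign(y_j-y_i).
  (1,2):dx=-9,dy=+1->D; (1,3):dx=-12,dy=-2->C; (1,4):dx=-10,dy=+3->D; (1,5):dx=-5,dy=-15->C
  (1,6):dx=-4,dy=-6->C; (1,7):dx=-6,dy=-12->C; (1,8):dx=-3,dy=-5->C; (1,9):dx=-8,dy=-10->C
  (1,10):dx=-2,dy=-8->C; (2,3):dx=-3,dy=-3->C; (2,4):dx=-1,dy=+2->D; (2,5):dx=+4,dy=-16->D
  (2,6):dx=+5,dy=-7->D; (2,7):dx=+3,dy=-13->D; (2,8):dx=+6,dy=-6->D; (2,9):dx=+1,dy=-11->D
  (2,10):dx=+7,dy=-9->D; (3,4):dx=+2,dy=+5->C; (3,5):dx=+7,dy=-13->D; (3,6):dx=+8,dy=-4->D
  (3,7):dx=+6,dy=-10->D; (3,8):dx=+9,dy=-3->D; (3,9):dx=+4,dy=-8->D; (3,10):dx=+10,dy=-6->D
  (4,5):dx=+5,dy=-18->D; (4,6):dx=+6,dy=-9->D; (4,7):dx=+4,dy=-15->D; (4,8):dx=+7,dy=-8->D
  (4,9):dx=+2,dy=-13->D; (4,10):dx=+8,dy=-11->D; (5,6):dx=+1,dy=+9->C; (5,7):dx=-1,dy=+3->D
  (5,8):dx=+2,dy=+10->C; (5,9):dx=-3,dy=+5->D; (5,10):dx=+3,dy=+7->C; (6,7):dx=-2,dy=-6->C
  (6,8):dx=+1,dy=+1->C; (6,9):dx=-4,dy=-4->C; (6,10):dx=+2,dy=-2->D; (7,8):dx=+3,dy=+7->C
  (7,9):dx=-2,dy=+2->D; (7,10):dx=+4,dy=+4->C; (8,9):dx=-5,dy=-5->C; (8,10):dx=+1,dy=-3->D
  (9,10):dx=+6,dy=+2->C
Step 2: C = 19, D = 26, total pairs = 45.
Step 3: tau = (C - D)/(n(n-1)/2) = (19 - 26)/45 = -0.155556.
Step 4: Exact two-sided p-value (enumerate n! = 3628800 permutations of y under H0): p = 0.600654.
Step 5: alpha = 0.05. fail to reject H0.

tau_b = -0.1556 (C=19, D=26), p = 0.600654, fail to reject H0.


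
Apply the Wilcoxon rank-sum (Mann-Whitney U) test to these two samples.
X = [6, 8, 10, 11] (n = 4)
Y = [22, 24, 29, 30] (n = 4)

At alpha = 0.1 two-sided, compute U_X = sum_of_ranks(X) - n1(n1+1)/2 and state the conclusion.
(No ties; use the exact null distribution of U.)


Step 1: Combine and sort all 8 observations; assign midranks.
sorted (value, group): (6,X), (8,X), (10,X), (11,X), (22,Y), (24,Y), (29,Y), (30,Y)
ranks: 6->1, 8->2, 10->3, 11->4, 22->5, 24->6, 29->7, 30->8
Step 2: Rank sum for X: R1 = 1 + 2 + 3 + 4 = 10.
Step 3: U_X = R1 - n1(n1+1)/2 = 10 - 4*5/2 = 10 - 10 = 0.
       U_Y = n1*n2 - U_X = 16 - 0 = 16.
Step 4: No ties, so the exact null distribution of U (based on enumerating the C(8,4) = 70 equally likely rank assignments) gives the two-sided p-value.
Step 5: p-value = 0.028571; compare to alpha = 0.1. reject H0.

U_X = 0, p = 0.028571, reject H0 at alpha = 0.1.


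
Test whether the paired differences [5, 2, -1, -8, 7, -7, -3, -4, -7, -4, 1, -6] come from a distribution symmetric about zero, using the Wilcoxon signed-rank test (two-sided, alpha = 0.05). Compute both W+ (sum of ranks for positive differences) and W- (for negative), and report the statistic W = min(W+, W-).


Step 1: Drop any zero differences (none here) and take |d_i|.
|d| = [5, 2, 1, 8, 7, 7, 3, 4, 7, 4, 1, 6]
Step 2: Midrank |d_i| (ties get averaged ranks).
ranks: |5|->7, |2|->3, |1|->1.5, |8|->12, |7|->10, |7|->10, |3|->4, |4|->5.5, |7|->10, |4|->5.5, |1|->1.5, |6|->8
Step 3: Attach original signs; sum ranks with positive sign and with negative sign.
W+ = 7 + 3 + 10 + 1.5 = 21.5
W- = 1.5 + 12 + 10 + 4 + 5.5 + 10 + 5.5 + 8 = 56.5
(Check: W+ + W- = 78 should equal n(n+1)/2 = 78.)
Step 4: Test statistic W = min(W+, W-) = 21.5.
Step 5: Ties in |d|, so use the tie-corrected normal approximation.
        E[W] = n(n+1)/4 = 12*13/4 = 39.
        Tie groups: |d|=1 (t=2), |d|=4 (t=2), |d|=7 (t=3); sum(t^3 - t) = 36.
        Var[W] = n(n+1)(2n+1)/24 - sum(t^3-t)/48 = 3900/24 - 36/48 = 161.75.
        z = (W - E[W]) / sqrt(Var[W]) = (21.5 - 39) / 12.7181 = -1.3760.
        Two-sided p = 2*Phi(z) = 0.168824.
Step 6: alpha = 0.05. fail to reject H0.

W+ = 21.5, W- = 56.5, W = min = 21.5, p = 0.168824, fail to reject H0.


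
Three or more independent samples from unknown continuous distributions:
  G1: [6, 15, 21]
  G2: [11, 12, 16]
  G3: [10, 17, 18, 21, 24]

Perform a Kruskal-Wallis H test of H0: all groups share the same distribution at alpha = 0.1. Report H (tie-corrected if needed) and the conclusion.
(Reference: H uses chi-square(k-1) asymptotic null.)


Step 1: Combine all N = 11 observations and assign midranks.
sorted (value, group, rank): (6,G1,1), (10,G3,2), (11,G2,3), (12,G2,4), (15,G1,5), (16,G2,6), (17,G3,7), (18,G3,8), (21,G1,9.5), (21,G3,9.5), (24,G3,11)
Step 2: Sum ranks within each group.
R_1 = 15.5 (n_1 = 3)
R_2 = 13 (n_2 = 3)
R_3 = 37.5 (n_3 = 5)
Step 3: H = 12/(N(N+1)) * sum(R_i^2/n_i) - 3(N+1)
     = 12/(11*12) * (15.5^2/3 + 13^2/3 + 37.5^2/5) - 3*12
     = 0.090909 * 417.667 - 36
     = 1.969697.
Step 4: Ties present; correction factor C = 1 - 6/(11^3 - 11) = 0.995455. Corrected H = 1.969697 / 0.995455 = 1.978691.
Step 5: Under H0, H ~ chi^2(2); p-value = 0.371820.
Step 6: alpha = 0.1. fail to reject H0.

H = 1.9787, df = 2, p = 0.371820, fail to reject H0.


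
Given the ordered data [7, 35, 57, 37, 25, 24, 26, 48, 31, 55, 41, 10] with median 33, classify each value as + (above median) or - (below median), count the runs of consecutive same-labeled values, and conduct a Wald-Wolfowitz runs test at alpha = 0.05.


Step 1: Compute median = 33; label A = above, B = below.
Labels in order: BAAABBBABAAB  (n_A = 6, n_B = 6)
Step 2: Count runs R = 7.
Step 3: Under H0 (random ordering), E[R] = 2*n_A*n_B/(n_A+n_B) + 1 = 2*6*6/12 + 1 = 7.0000.
        Var[R] = 2*n_A*n_B*(2*n_A*n_B - n_A - n_B) / ((n_A+n_B)^2 * (n_A+n_B-1)) = 4320/1584 = 2.7273.
        SD[R] = 1.6514.
Step 4: R = E[R], so z = 0 with no continuity correction.
Step 5: Two-sided p-value via normal approximation = 2*(1 - Phi(|z|)) = 1.000000.
Step 6: alpha = 0.05. fail to reject H0.

R = 7, z = 0.0000, p = 1.000000, fail to reject H0.


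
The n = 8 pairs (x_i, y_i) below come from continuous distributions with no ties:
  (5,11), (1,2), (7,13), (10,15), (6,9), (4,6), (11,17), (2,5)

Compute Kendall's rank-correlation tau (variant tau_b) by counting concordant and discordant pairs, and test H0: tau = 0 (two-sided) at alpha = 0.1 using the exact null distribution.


Step 1: Enumerate the 28 unordered pairs (i,j) with i<j and classify each by sign(x_j-x_i) * sign(y_j-y_i).
  (1,2):dx=-4,dy=-9->C; (1,3):dx=+2,dy=+2->C; (1,4):dx=+5,dy=+4->C; (1,5):dx=+1,dy=-2->D
  (1,6):dx=-1,dy=-5->C; (1,7):dx=+6,dy=+6->C; (1,8):dx=-3,dy=-6->C; (2,3):dx=+6,dy=+11->C
  (2,4):dx=+9,dy=+13->C; (2,5):dx=+5,dy=+7->C; (2,6):dx=+3,dy=+4->C; (2,7):dx=+10,dy=+15->C
  (2,8):dx=+1,dy=+3->C; (3,4):dx=+3,dy=+2->C; (3,5):dx=-1,dy=-4->C; (3,6):dx=-3,dy=-7->C
  (3,7):dx=+4,dy=+4->C; (3,8):dx=-5,dy=-8->C; (4,5):dx=-4,dy=-6->C; (4,6):dx=-6,dy=-9->C
  (4,7):dx=+1,dy=+2->C; (4,8):dx=-8,dy=-10->C; (5,6):dx=-2,dy=-3->C; (5,7):dx=+5,dy=+8->C
  (5,8):dx=-4,dy=-4->C; (6,7):dx=+7,dy=+11->C; (6,8):dx=-2,dy=-1->C; (7,8):dx=-9,dy=-12->C
Step 2: C = 27, D = 1, total pairs = 28.
Step 3: tau = (C - D)/(n(n-1)/2) = (27 - 1)/28 = 0.928571.
Step 4: Exact two-sided p-value (enumerate n! = 40320 permutations of y under H0): p = 0.000397.
Step 5: alpha = 0.1. reject H0.

tau_b = 0.9286 (C=27, D=1), p = 0.000397, reject H0.


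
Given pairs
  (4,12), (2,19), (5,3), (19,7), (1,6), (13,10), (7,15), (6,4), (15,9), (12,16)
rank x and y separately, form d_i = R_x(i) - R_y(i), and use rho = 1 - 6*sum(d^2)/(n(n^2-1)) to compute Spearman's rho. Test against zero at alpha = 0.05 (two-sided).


Step 1: Rank x and y separately (midranks; no ties here).
rank(x): 4->3, 2->2, 5->4, 19->10, 1->1, 13->8, 7->6, 6->5, 15->9, 12->7
rank(y): 12->7, 19->10, 3->1, 7->4, 6->3, 10->6, 15->8, 4->2, 9->5, 16->9
Step 2: d_i = R_x(i) - R_y(i); compute d_i^2.
  (3-7)^2=16, (2-10)^2=64, (4-1)^2=9, (10-4)^2=36, (1-3)^2=4, (8-6)^2=4, (6-8)^2=4, (5-2)^2=9, (9-5)^2=16, (7-9)^2=4
sum(d^2) = 166.
Step 3: rho = 1 - 6*166 / (10*(10^2 - 1)) = 1 - 996/990 = -0.006061.
Step 4: Under H0, t = rho * sqrt((n-2)/(1-rho^2)) = -0.0171 ~ t(8).
Step 5: Two-sided p-value from the t-distribution with 8 df = 0.986743.
Step 6: alpha = 0.05. fail to reject H0.

rho = -0.0061, p = 0.986743, fail to reject H0 at alpha = 0.05.


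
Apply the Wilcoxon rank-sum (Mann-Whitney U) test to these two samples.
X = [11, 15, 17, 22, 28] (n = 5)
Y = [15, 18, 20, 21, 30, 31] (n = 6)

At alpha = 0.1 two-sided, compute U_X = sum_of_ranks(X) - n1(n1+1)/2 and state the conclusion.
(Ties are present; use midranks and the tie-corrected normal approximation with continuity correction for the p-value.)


Step 1: Combine and sort all 11 observations; assign midranks.
sorted (value, group): (11,X), (15,X), (15,Y), (17,X), (18,Y), (20,Y), (21,Y), (22,X), (28,X), (30,Y), (31,Y)
ranks: 11->1, 15->2.5, 15->2.5, 17->4, 18->5, 20->6, 21->7, 22->8, 28->9, 30->10, 31->11
Step 2: Rank sum for X: R1 = 1 + 2.5 + 4 + 8 + 9 = 24.5.
Step 3: U_X = R1 - n1(n1+1)/2 = 24.5 - 5*6/2 = 24.5 - 15 = 9.5.
       U_Y = n1*n2 - U_X = 30 - 9.5 = 20.5.
Step 4: Ties are present, so use the tie-corrected normal approximation (with continuity correction) for the p-value.
Step 5: p-value = 0.360216; compare to alpha = 0.1. fail to reject H0.

U_X = 9.5, p = 0.360216, fail to reject H0 at alpha = 0.1.


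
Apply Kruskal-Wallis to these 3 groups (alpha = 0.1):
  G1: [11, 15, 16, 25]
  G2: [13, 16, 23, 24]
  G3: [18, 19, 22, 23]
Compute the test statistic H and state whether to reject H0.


Step 1: Combine all N = 12 observations and assign midranks.
sorted (value, group, rank): (11,G1,1), (13,G2,2), (15,G1,3), (16,G1,4.5), (16,G2,4.5), (18,G3,6), (19,G3,7), (22,G3,8), (23,G2,9.5), (23,G3,9.5), (24,G2,11), (25,G1,12)
Step 2: Sum ranks within each group.
R_1 = 20.5 (n_1 = 4)
R_2 = 27 (n_2 = 4)
R_3 = 30.5 (n_3 = 4)
Step 3: H = 12/(N(N+1)) * sum(R_i^2/n_i) - 3(N+1)
     = 12/(12*13) * (20.5^2/4 + 27^2/4 + 30.5^2/4) - 3*13
     = 0.076923 * 519.875 - 39
     = 0.990385.
Step 4: Ties present; correction factor C = 1 - 12/(12^3 - 12) = 0.993007. Corrected H = 0.990385 / 0.993007 = 0.997359.
Step 5: Under H0, H ~ chi^2(2); p-value = 0.607332.
Step 6: alpha = 0.1. fail to reject H0.

H = 0.9974, df = 2, p = 0.607332, fail to reject H0.


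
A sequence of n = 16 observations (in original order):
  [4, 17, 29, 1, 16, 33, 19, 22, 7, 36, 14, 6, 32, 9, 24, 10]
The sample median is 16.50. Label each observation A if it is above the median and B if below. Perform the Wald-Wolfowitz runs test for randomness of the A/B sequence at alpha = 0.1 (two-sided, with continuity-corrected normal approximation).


Step 1: Compute median = 16.50; label A = above, B = below.
Labels in order: BAABBAAABABBABAB  (n_A = 8, n_B = 8)
Step 2: Count runs R = 11.
Step 3: Under H0 (random ordering), E[R] = 2*n_A*n_B/(n_A+n_B) + 1 = 2*8*8/16 + 1 = 9.0000.
        Var[R] = 2*n_A*n_B*(2*n_A*n_B - n_A - n_B) / ((n_A+n_B)^2 * (n_A+n_B-1)) = 14336/3840 = 3.7333.
        SD[R] = 1.9322.
Step 4: Continuity-corrected z = (R - 0.5 - E[R]) / SD[R] = (11 - 0.5 - 9.0000) / 1.9322 = 0.7763.
Step 5: Two-sided p-value via normal approximation = 2*(1 - Phi(|z|)) = 0.437558.
Step 6: alpha = 0.1. fail to reject H0.

R = 11, z = 0.7763, p = 0.437558, fail to reject H0.


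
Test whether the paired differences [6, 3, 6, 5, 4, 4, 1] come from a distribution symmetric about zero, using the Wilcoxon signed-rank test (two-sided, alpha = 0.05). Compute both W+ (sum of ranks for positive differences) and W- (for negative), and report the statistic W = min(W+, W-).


Step 1: Drop any zero differences (none here) and take |d_i|.
|d| = [6, 3, 6, 5, 4, 4, 1]
Step 2: Midrank |d_i| (ties get averaged ranks).
ranks: |6|->6.5, |3|->2, |6|->6.5, |5|->5, |4|->3.5, |4|->3.5, |1|->1
Step 3: Attach original signs; sum ranks with positive sign and with negative sign.
W+ = 6.5 + 2 + 6.5 + 5 + 3.5 + 3.5 + 1 = 28
W- = 0 = 0
(Check: W+ + W- = 28 should equal n(n+1)/2 = 28.)
Step 4: Test statistic W = min(W+, W-) = 0.
Step 5: Ties in |d|, so use the tie-corrected normal approximation.
        E[W] = n(n+1)/4 = 7*8/4 = 14.
        Tie groups: |d|=4 (t=2), |d|=6 (t=2); sum(t^3 - t) = 12.
        Var[W] = n(n+1)(2n+1)/24 - sum(t^3-t)/48 = 840/24 - 12/48 = 34.75.
        z = (W - E[W]) / sqrt(Var[W]) = (0 - 14) / 5.8949 = -2.3749.
        Two-sided p = 2*Phi(z) = 0.017552.
Step 6: alpha = 0.05. reject H0.

W+ = 28, W- = 0, W = min = 0, p = 0.017552, reject H0.


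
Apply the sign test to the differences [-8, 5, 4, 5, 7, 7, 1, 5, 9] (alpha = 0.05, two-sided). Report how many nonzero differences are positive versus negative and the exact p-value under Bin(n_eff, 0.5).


Step 1: Discard zero differences. Original n = 9; n_eff = number of nonzero differences = 9.
Nonzero differences (with sign): -8, +5, +4, +5, +7, +7, +1, +5, +9
Step 2: Count signs: positive = 8, negative = 1.
Step 3: Under H0: P(positive) = 0.5, so the number of positives S ~ Bin(9, 0.5).
Step 4: Two-sided exact p-value = sum of Bin(9,0.5) probabilities at or below the observed probability = 0.039062.
Step 5: alpha = 0.05. reject H0.

n_eff = 9, pos = 8, neg = 1, p = 0.039062, reject H0.


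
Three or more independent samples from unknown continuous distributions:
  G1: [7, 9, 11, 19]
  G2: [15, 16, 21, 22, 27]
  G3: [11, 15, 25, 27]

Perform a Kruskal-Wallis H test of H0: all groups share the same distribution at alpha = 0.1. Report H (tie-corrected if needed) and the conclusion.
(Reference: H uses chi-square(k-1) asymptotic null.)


Step 1: Combine all N = 13 observations and assign midranks.
sorted (value, group, rank): (7,G1,1), (9,G1,2), (11,G1,3.5), (11,G3,3.5), (15,G2,5.5), (15,G3,5.5), (16,G2,7), (19,G1,8), (21,G2,9), (22,G2,10), (25,G3,11), (27,G2,12.5), (27,G3,12.5)
Step 2: Sum ranks within each group.
R_1 = 14.5 (n_1 = 4)
R_2 = 44 (n_2 = 5)
R_3 = 32.5 (n_3 = 4)
Step 3: H = 12/(N(N+1)) * sum(R_i^2/n_i) - 3(N+1)
     = 12/(13*14) * (14.5^2/4 + 44^2/5 + 32.5^2/4) - 3*14
     = 0.065934 * 703.825 - 42
     = 4.406044.
Step 4: Ties present; correction factor C = 1 - 18/(13^3 - 13) = 0.991758. Corrected H = 4.406044 / 0.991758 = 4.442659.
Step 5: Under H0, H ~ chi^2(2); p-value = 0.108465.
Step 6: alpha = 0.1. fail to reject H0.

H = 4.4427, df = 2, p = 0.108465, fail to reject H0.


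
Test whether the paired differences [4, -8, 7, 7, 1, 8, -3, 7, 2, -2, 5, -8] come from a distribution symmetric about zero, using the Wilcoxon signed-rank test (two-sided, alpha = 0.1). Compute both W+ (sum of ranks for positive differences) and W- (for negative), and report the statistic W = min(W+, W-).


Step 1: Drop any zero differences (none here) and take |d_i|.
|d| = [4, 8, 7, 7, 1, 8, 3, 7, 2, 2, 5, 8]
Step 2: Midrank |d_i| (ties get averaged ranks).
ranks: |4|->5, |8|->11, |7|->8, |7|->8, |1|->1, |8|->11, |3|->4, |7|->8, |2|->2.5, |2|->2.5, |5|->6, |8|->11
Step 3: Attach original signs; sum ranks with positive sign and with negative sign.
W+ = 5 + 8 + 8 + 1 + 11 + 8 + 2.5 + 6 = 49.5
W- = 11 + 4 + 2.5 + 11 = 28.5
(Check: W+ + W- = 78 should equal n(n+1)/2 = 78.)
Step 4: Test statistic W = min(W+, W-) = 28.5.
Step 5: Ties in |d|, so use the tie-corrected normal approximation.
        E[W] = n(n+1)/4 = 12*13/4 = 39.
        Tie groups: |d|=2 (t=2), |d|=7 (t=3), |d|=8 (t=3); sum(t^3 - t) = 54.
        Var[W] = n(n+1)(2n+1)/24 - sum(t^3-t)/48 = 3900/24 - 54/48 = 161.375.
        z = (W - E[W]) / sqrt(Var[W]) = (28.5 - 39) / 12.7033 = -0.8266.
        Two-sided p = 2*Phi(z) = 0.408490.
Step 6: alpha = 0.1. fail to reject H0.

W+ = 49.5, W- = 28.5, W = min = 28.5, p = 0.408490, fail to reject H0.


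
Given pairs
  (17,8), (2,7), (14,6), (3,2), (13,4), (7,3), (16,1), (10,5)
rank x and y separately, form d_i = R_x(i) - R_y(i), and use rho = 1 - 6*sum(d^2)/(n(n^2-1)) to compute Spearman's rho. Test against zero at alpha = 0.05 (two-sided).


Step 1: Rank x and y separately (midranks; no ties here).
rank(x): 17->8, 2->1, 14->6, 3->2, 13->5, 7->3, 16->7, 10->4
rank(y): 8->8, 7->7, 6->6, 2->2, 4->4, 3->3, 1->1, 5->5
Step 2: d_i = R_x(i) - R_y(i); compute d_i^2.
  (8-8)^2=0, (1-7)^2=36, (6-6)^2=0, (2-2)^2=0, (5-4)^2=1, (3-3)^2=0, (7-1)^2=36, (4-5)^2=1
sum(d^2) = 74.
Step 3: rho = 1 - 6*74 / (8*(8^2 - 1)) = 1 - 444/504 = 0.119048.
Step 4: Under H0, t = rho * sqrt((n-2)/(1-rho^2)) = 0.2937 ~ t(6).
Step 5: Two-sided p-value from the t-distribution with 6 df = 0.778886.
Step 6: alpha = 0.05. fail to reject H0.

rho = 0.1190, p = 0.778886, fail to reject H0 at alpha = 0.05.


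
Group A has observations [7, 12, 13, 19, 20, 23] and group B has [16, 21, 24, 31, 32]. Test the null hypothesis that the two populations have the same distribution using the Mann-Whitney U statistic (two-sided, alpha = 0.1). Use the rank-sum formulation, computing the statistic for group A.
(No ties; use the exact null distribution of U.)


Step 1: Combine and sort all 11 observations; assign midranks.
sorted (value, group): (7,X), (12,X), (13,X), (16,Y), (19,X), (20,X), (21,Y), (23,X), (24,Y), (31,Y), (32,Y)
ranks: 7->1, 12->2, 13->3, 16->4, 19->5, 20->6, 21->7, 23->8, 24->9, 31->10, 32->11
Step 2: Rank sum for X: R1 = 1 + 2 + 3 + 5 + 6 + 8 = 25.
Step 3: U_X = R1 - n1(n1+1)/2 = 25 - 6*7/2 = 25 - 21 = 4.
       U_Y = n1*n2 - U_X = 30 - 4 = 26.
Step 4: No ties, so the exact null distribution of U (based on enumerating the C(11,6) = 462 equally likely rank assignments) gives the two-sided p-value.
Step 5: p-value = 0.051948; compare to alpha = 0.1. reject H0.

U_X = 4, p = 0.051948, reject H0 at alpha = 0.1.


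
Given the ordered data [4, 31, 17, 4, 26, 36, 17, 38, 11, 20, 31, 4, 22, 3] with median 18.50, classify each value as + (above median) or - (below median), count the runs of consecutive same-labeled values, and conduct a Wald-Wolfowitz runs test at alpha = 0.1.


Step 1: Compute median = 18.50; label A = above, B = below.
Labels in order: BABBAABABAABAB  (n_A = 7, n_B = 7)
Step 2: Count runs R = 11.
Step 3: Under H0 (random ordering), E[R] = 2*n_A*n_B/(n_A+n_B) + 1 = 2*7*7/14 + 1 = 8.0000.
        Var[R] = 2*n_A*n_B*(2*n_A*n_B - n_A - n_B) / ((n_A+n_B)^2 * (n_A+n_B-1)) = 8232/2548 = 3.2308.
        SD[R] = 1.7974.
Step 4: Continuity-corrected z = (R - 0.5 - E[R]) / SD[R] = (11 - 0.5 - 8.0000) / 1.7974 = 1.3909.
Step 5: Two-sided p-value via normal approximation = 2*(1 - Phi(|z|)) = 0.164264.
Step 6: alpha = 0.1. fail to reject H0.

R = 11, z = 1.3909, p = 0.164264, fail to reject H0.


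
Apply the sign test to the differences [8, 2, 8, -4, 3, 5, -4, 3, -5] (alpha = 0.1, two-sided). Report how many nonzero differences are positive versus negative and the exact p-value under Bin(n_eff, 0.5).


Step 1: Discard zero differences. Original n = 9; n_eff = number of nonzero differences = 9.
Nonzero differences (with sign): +8, +2, +8, -4, +3, +5, -4, +3, -5
Step 2: Count signs: positive = 6, negative = 3.
Step 3: Under H0: P(positive) = 0.5, so the number of positives S ~ Bin(9, 0.5).
Step 4: Two-sided exact p-value = sum of Bin(9,0.5) probabilities at or below the observed probability = 0.507812.
Step 5: alpha = 0.1. fail to reject H0.

n_eff = 9, pos = 6, neg = 3, p = 0.507812, fail to reject H0.


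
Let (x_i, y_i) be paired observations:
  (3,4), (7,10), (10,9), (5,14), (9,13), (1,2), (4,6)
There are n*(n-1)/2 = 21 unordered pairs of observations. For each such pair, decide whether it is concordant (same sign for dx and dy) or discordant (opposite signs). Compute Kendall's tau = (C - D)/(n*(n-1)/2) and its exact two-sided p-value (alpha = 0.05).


Step 1: Enumerate the 21 unordered pairs (i,j) with i<j and classify each by sign(x_j-x_i) * sign(y_j-y_i).
  (1,2):dx=+4,dy=+6->C; (1,3):dx=+7,dy=+5->C; (1,4):dx=+2,dy=+10->C; (1,5):dx=+6,dy=+9->C
  (1,6):dx=-2,dy=-2->C; (1,7):dx=+1,dy=+2->C; (2,3):dx=+3,dy=-1->D; (2,4):dx=-2,dy=+4->D
  (2,5):dx=+2,dy=+3->C; (2,6):dx=-6,dy=-8->C; (2,7):dx=-3,dy=-4->C; (3,4):dx=-5,dy=+5->D
  (3,5):dx=-1,dy=+4->D; (3,6):dx=-9,dy=-7->C; (3,7):dx=-6,dy=-3->C; (4,5):dx=+4,dy=-1->D
  (4,6):dx=-4,dy=-12->C; (4,7):dx=-1,dy=-8->C; (5,6):dx=-8,dy=-11->C; (5,7):dx=-5,dy=-7->C
  (6,7):dx=+3,dy=+4->C
Step 2: C = 16, D = 5, total pairs = 21.
Step 3: tau = (C - D)/(n(n-1)/2) = (16 - 5)/21 = 0.523810.
Step 4: Exact two-sided p-value (enumerate n! = 5040 permutations of y under H0): p = 0.136111.
Step 5: alpha = 0.05. fail to reject H0.

tau_b = 0.5238 (C=16, D=5), p = 0.136111, fail to reject H0.


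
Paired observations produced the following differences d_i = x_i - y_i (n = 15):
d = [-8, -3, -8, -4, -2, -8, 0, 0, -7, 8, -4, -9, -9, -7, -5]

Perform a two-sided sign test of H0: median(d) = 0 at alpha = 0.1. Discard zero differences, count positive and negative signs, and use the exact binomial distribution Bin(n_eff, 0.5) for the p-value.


Step 1: Discard zero differences. Original n = 15; n_eff = number of nonzero differences = 13.
Nonzero differences (with sign): -8, -3, -8, -4, -2, -8, -7, +8, -4, -9, -9, -7, -5
Step 2: Count signs: positive = 1, negative = 12.
Step 3: Under H0: P(positive) = 0.5, so the number of positives S ~ Bin(13, 0.5).
Step 4: Two-sided exact p-value = sum of Bin(13,0.5) probabilities at or below the observed probability = 0.003418.
Step 5: alpha = 0.1. reject H0.

n_eff = 13, pos = 1, neg = 12, p = 0.003418, reject H0.


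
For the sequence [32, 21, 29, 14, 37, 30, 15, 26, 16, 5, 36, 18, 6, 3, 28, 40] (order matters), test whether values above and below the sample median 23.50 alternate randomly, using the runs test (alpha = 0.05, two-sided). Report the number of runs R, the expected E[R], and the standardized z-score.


Step 1: Compute median = 23.50; label A = above, B = below.
Labels in order: ABABAABABBABBBAA  (n_A = 8, n_B = 8)
Step 2: Count runs R = 11.
Step 3: Under H0 (random ordering), E[R] = 2*n_A*n_B/(n_A+n_B) + 1 = 2*8*8/16 + 1 = 9.0000.
        Var[R] = 2*n_A*n_B*(2*n_A*n_B - n_A - n_B) / ((n_A+n_B)^2 * (n_A+n_B-1)) = 14336/3840 = 3.7333.
        SD[R] = 1.9322.
Step 4: Continuity-corrected z = (R - 0.5 - E[R]) / SD[R] = (11 - 0.5 - 9.0000) / 1.9322 = 0.7763.
Step 5: Two-sided p-value via normal approximation = 2*(1 - Phi(|z|)) = 0.437558.
Step 6: alpha = 0.05. fail to reject H0.

R = 11, z = 0.7763, p = 0.437558, fail to reject H0.


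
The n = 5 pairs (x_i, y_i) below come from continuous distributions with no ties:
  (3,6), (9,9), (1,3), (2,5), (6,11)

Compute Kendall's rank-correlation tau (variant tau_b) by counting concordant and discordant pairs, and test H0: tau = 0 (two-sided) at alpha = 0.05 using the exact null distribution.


Step 1: Enumerate the 10 unordered pairs (i,j) with i<j and classify each by sign(x_j-x_i) * sign(y_j-y_i).
  (1,2):dx=+6,dy=+3->C; (1,3):dx=-2,dy=-3->C; (1,4):dx=-1,dy=-1->C; (1,5):dx=+3,dy=+5->C
  (2,3):dx=-8,dy=-6->C; (2,4):dx=-7,dy=-4->C; (2,5):dx=-3,dy=+2->D; (3,4):dx=+1,dy=+2->C
  (3,5):dx=+5,dy=+8->C; (4,5):dx=+4,dy=+6->C
Step 2: C = 9, D = 1, total pairs = 10.
Step 3: tau = (C - D)/(n(n-1)/2) = (9 - 1)/10 = 0.800000.
Step 4: Exact two-sided p-value (enumerate n! = 120 permutations of y under H0): p = 0.083333.
Step 5: alpha = 0.05. fail to reject H0.

tau_b = 0.8000 (C=9, D=1), p = 0.083333, fail to reject H0.


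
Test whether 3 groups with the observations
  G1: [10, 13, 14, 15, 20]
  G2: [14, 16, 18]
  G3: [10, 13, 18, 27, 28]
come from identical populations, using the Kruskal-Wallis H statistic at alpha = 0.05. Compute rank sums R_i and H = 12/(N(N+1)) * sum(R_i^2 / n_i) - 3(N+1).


Step 1: Combine all N = 13 observations and assign midranks.
sorted (value, group, rank): (10,G1,1.5), (10,G3,1.5), (13,G1,3.5), (13,G3,3.5), (14,G1,5.5), (14,G2,5.5), (15,G1,7), (16,G2,8), (18,G2,9.5), (18,G3,9.5), (20,G1,11), (27,G3,12), (28,G3,13)
Step 2: Sum ranks within each group.
R_1 = 28.5 (n_1 = 5)
R_2 = 23 (n_2 = 3)
R_3 = 39.5 (n_3 = 5)
Step 3: H = 12/(N(N+1)) * sum(R_i^2/n_i) - 3(N+1)
     = 12/(13*14) * (28.5^2/5 + 23^2/3 + 39.5^2/5) - 3*14
     = 0.065934 * 650.833 - 42
     = 0.912088.
Step 4: Ties present; correction factor C = 1 - 24/(13^3 - 13) = 0.989011. Corrected H = 0.912088 / 0.989011 = 0.922222.
Step 5: Under H0, H ~ chi^2(2); p-value = 0.630583.
Step 6: alpha = 0.05. fail to reject H0.

H = 0.9222, df = 2, p = 0.630583, fail to reject H0.
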